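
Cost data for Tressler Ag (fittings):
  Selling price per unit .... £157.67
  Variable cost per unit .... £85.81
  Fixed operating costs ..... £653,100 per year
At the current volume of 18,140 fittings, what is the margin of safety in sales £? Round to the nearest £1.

Each unit contributes £157.67 − £85.81 = £71.86. Break-even units = £653,100 ÷ £71.86 = 9,088.51; break-even revenue = 9,088.51 × £157.67 = £1,432,984.65.
Actual sales revenue = 18,140 × £157.67 = £2,860,133.80.
Margin of safety = £2,860,133.80 − £1,432,984.65 = £1,427,149.

£1,427,149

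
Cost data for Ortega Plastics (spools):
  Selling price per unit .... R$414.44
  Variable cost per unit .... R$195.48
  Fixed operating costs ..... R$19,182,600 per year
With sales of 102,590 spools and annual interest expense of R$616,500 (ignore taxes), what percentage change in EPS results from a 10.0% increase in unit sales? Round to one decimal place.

Contribution at this volume is 102,590 × R$218.96 = R$22,463,106.40.
EBIT = R$22,463,106.40 − R$19,182,600 = R$3,280,506.40.
After interest of R$616,500.00, pre-tax earnings = R$2,664,006.40.
DCL = total CM / (EBIT − I) = R$22,463,106.40 / R$2,664,006.40 = 8.4321.
EPS therefore changes by 8.4321 × (+10.0%) = +84.3%.

+84.3%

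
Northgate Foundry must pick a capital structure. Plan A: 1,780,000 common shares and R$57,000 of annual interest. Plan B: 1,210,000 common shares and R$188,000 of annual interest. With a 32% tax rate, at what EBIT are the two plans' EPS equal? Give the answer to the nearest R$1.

R$466,088

At indifference, (EBIT − 57,000)(1 − t)/1,780,000 = (EBIT − 188,000)(1 − t)/1,210,000.
Cancelling (1 − t) and cross-multiplying: 1,210,000·(EBIT − 57,000) = 1,780,000·(EBIT − 188,000).
Solving, EBIT = (188,000·1,780,000 − 57,000·1,210,000) / (1,780,000 − 1,210,000) = 265,670,000,000 / 570,000 = 466,087.72.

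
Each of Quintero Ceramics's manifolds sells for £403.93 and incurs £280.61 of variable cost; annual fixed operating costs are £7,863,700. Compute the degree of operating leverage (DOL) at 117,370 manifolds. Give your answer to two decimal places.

2.19

At 117,370 units, contribution = 117,370 × £123.32 = £14,474,068.40.
Subtracting fixed costs: EBIT = £14,474,068.40 − £7,863,700 = £6,610,368.40.
DOL = contribution ÷ EBIT = £14,474,068.40 ÷ £6,610,368.40 = 2.1896.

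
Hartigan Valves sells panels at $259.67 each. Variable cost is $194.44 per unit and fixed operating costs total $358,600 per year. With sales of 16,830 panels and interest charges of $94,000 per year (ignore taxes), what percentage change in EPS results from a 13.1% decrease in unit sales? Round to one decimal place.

Total contribution margin = 16,830 × $65.23 = $1,097,820.90.
Operating income = contribution − fixed costs = $1,097,820.90 − $358,600 = $739,220.90.
After interest of $94,000.00, pre-tax earnings = $645,220.90.
Degree of combined leverage = contribution ÷ (EBIT − I) = $1,097,820.90 ÷ $645,220.90 = 1.7015.
EPS therefore changes by 1.7015 × (-13.1%) = -22.3%.

-22.3%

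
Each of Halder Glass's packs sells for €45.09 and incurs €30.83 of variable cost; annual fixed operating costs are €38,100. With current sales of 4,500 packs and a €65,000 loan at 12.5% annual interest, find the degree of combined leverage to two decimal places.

Total contribution margin = 4,500 × €14.26 = €64,170.00.
EBIT = €64,170.00 − €38,100 = €26,070.00. Interest = €8,125.00, so EBIT − I = €17,945.00.
Degree of total leverage = total CM / (EBIT − interest) = €64,170.00 / €17,945.00 = 3.5759.

3.58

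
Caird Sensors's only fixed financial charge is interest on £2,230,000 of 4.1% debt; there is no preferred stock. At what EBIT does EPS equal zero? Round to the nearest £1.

Annual interest = 4.1% × £2,230,000 = £91,430.00.
Without preferred stock the financial break-even is simply EBIT = interest = £91,430.00.

£91,430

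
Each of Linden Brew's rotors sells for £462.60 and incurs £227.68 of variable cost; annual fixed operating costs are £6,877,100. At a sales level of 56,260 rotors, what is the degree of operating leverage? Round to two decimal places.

2.08

At 56,260 units, contribution = 56,260 × £234.92 = £13,216,599.20.
EBIT = £13,216,599.20 − £6,877,100 = £6,339,499.20.
So DOL = total CM / EBIT = £13,216,599.20 / £6,339,499.20 = 2.0848.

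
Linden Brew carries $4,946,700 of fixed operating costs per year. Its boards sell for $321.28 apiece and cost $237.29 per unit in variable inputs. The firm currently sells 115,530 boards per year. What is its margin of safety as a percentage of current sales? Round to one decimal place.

49.0%

Unit CM = price − variable cost = $321.28 − $237.29 = $83.99. Break-even units = $4,946,700 ÷ $83.99 = 58,896.30; break-even revenue = 58,896.30 × $321.28 = $18,922,202.36.
Actual sales revenue = 115,530 × $321.28 = $37,117,478.40.
Margin of safety = ($37,117,478.40 − $18,922,202.36) ÷ $37,117,478.40 = 49.0%.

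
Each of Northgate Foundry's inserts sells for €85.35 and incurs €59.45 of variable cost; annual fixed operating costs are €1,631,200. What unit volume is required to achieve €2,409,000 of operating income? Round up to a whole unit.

Contribution margin per unit = €85.35 − €59.45 = €25.90.
Need Q such that Q × €25.90 − €1,631,200 = €2,409,000, i.e. Q = €4,040,200 / €25.90 = 155,992.28 → 155,993.

155,993 inserts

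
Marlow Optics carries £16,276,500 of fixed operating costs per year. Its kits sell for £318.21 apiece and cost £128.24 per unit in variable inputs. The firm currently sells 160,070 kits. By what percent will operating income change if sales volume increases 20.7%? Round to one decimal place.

Contribution at this volume is 160,070 × £189.97 = £30,408,497.90.
Subtracting fixed costs: EBIT = £30,408,497.90 − £16,276,500 = £14,131,997.90.
So DOL = total CM / EBIT = £30,408,497.90 / £14,131,997.90 = 2.1517.
So EBIT moves 2.1517 × (+20.7%) = +44.5%.

+44.5%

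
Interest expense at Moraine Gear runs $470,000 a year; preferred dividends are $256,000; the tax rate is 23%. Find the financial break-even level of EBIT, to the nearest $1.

Grossing the preferred dividend up to pre-tax terms: $256,000 / (1 − 0.23) = $332,467.53.
Financial break-even EBIT = interest + D_p ÷ (1 − t) = $470,000 + $332,467.53 = $802,467.53.

$802,468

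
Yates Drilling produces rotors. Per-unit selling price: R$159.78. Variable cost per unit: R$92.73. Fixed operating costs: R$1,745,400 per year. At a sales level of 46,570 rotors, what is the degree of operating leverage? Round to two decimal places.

Contribution at this volume is 46,570 × R$67.05 = R$3,122,518.50.
EBIT = R$3,122,518.50 − R$1,745,400 = R$1,377,118.50.
Degree of operating leverage = R$3,122,518.50 / R$1,377,118.50 = 2.2674.

2.27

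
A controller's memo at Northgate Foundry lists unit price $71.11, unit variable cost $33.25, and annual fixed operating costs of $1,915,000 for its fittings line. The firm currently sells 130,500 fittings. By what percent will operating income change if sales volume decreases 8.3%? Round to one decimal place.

Total contribution margin = 130,500 × $37.86 = $4,940,730.00.
EBIT = $4,940,730.00 − $1,915,000 = $3,025,730.00.
So DOL = total CM / EBIT = $4,940,730.00 / $3,025,730.00 = 1.6329.
Operating income changes by 1.6329 × -8.3% = -13.6%.

-13.6%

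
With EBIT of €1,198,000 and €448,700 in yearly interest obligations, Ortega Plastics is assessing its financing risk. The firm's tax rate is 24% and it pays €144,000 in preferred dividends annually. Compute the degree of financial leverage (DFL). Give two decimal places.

2.14

Interest = €448,700.00.
Pre-tax preferred-dividend burden = €144,000 ÷ (1 − 0.24) = €189,473.68.
DFL = EBIT ÷ [EBIT − I − D_p/(1−t)] = €1,198,000 ÷ [€1,198,000 − €448,700.00 − €189,473.68] = €1,198,000 ÷ €559,826.32 = 2.1399.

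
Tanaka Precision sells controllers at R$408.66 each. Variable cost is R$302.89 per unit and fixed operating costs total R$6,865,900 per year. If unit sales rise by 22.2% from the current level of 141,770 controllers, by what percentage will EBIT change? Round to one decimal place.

+41.0%

Contribution at this volume is 141,770 × R$105.77 = R$14,995,012.90.
EBIT = R$14,995,012.90 − R$6,865,900 = R$8,129,112.90.
So DOL = total CM / EBIT = R$14,995,012.90 / R$8,129,112.90 = 1.8446.
%ΔEBIT = DOL × %ΔSales = 1.8446 × +22.2% = +41.0%.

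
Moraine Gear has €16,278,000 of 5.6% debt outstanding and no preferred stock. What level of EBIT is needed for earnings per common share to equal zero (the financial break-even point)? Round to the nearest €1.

Annual interest = 5.6% × €16,278,000 = €911,568.00.
With no preferred dividends, EPS = 0 when EBIT exactly covers interest, so the financial break-even EBIT is €911,568.00.

€911,568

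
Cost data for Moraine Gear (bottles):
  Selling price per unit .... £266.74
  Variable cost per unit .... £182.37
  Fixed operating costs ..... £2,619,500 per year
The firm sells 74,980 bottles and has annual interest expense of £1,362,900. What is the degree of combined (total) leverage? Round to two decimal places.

2.70

Contribution at this volume is 74,980 × £84.37 = £6,326,062.60.
Subtracting fixed costs: EBIT = £6,326,062.60 − £2,619,500 = £3,706,562.60. Interest = £1,362,900.00.
DOL = £6,326,062.60 ÷ £3,706,562.60 = 1.7067; DFL = £3,706,562.60 ÷ £2,343,662.60 = 1.5815.
DCL = DOL × DFL = 1.7067 × 1.5815 = 2.6991.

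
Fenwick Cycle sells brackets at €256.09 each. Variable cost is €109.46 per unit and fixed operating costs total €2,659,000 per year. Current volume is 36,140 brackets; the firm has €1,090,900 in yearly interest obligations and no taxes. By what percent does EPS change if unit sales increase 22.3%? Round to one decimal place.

At 36,140 units, contribution = 36,140 × €146.63 = €5,299,208.20.
EBIT = €5,299,208.20 − €2,659,000 = €2,640,208.20.
After interest of €1,090,900.00, pre-tax earnings = €1,549,308.20.
Degree of combined leverage = contribution ÷ (EBIT − I) = €5,299,208.20 ÷ €1,549,308.20 = 3.4204.
EPS therefore changes by 3.4204 × (+22.3%) = +76.3%.

+76.3%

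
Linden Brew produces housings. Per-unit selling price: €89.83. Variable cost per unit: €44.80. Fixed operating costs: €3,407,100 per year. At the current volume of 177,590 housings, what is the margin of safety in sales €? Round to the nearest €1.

€9,156,112

Each unit contributes €89.83 − €44.80 = €45.03. Break-even units = €3,407,100 ÷ €45.03 = 75,662.89; break-even revenue = 75,662.89 × €89.83 = €6,796,797.53.
Actual sales revenue = 177,590 × €89.83 = €15,952,909.70.
Margin of safety = €15,952,909.70 − €6,796,797.53 = €9,156,112.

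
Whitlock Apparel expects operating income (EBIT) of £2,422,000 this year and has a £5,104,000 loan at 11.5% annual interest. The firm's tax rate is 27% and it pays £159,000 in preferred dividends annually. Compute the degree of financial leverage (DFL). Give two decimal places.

1.50

Annual interest charges come to £586,960.00.
Preferred dividends grossed up pre-tax: £159,000 / (1 − 0.27) = £217,808.22.
DFL = EBIT ÷ [EBIT − I − D_p/(1−t)] = £2,422,000 ÷ [£2,422,000 − £586,960.00 − £217,808.22] = £2,422,000 ÷ £1,617,231.78 = 1.4976.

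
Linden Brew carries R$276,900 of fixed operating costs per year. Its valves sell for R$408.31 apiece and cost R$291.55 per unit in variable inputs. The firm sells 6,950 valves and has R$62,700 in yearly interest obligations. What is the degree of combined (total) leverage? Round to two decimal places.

At 6,950 units, contribution = 6,950 × R$116.76 = R$811,482.00.
Operating income = contribution − fixed costs = R$811,482.00 − R$276,900 = R$534,582.00. Interest = R$62,700.00, so EBIT − I = R$471,882.00.
Degree of total leverage = total CM / (EBIT − interest) = R$811,482.00 / R$471,882.00 = 1.7197.

1.72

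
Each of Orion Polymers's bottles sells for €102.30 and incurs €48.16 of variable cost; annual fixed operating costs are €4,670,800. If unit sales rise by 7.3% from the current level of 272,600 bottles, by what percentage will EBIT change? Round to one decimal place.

Total contribution margin = 272,600 × €54.14 = €14,758,564.00.
EBIT = €14,758,564.00 − €4,670,800 = €10,087,764.00.
DOL = contribution ÷ EBIT = €14,758,564.00 ÷ €10,087,764.00 = 1.4630.
So EBIT moves 1.4630 × (+7.3%) = +10.7%.

+10.7%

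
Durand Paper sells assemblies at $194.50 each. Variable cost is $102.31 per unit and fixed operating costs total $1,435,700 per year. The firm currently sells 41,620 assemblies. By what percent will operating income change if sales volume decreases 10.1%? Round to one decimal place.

-16.1%

At 41,620 units, contribution = 41,620 × $92.19 = $3,836,947.80.
EBIT = $3,836,947.80 − $1,435,700 = $2,401,247.80.
Degree of operating leverage = $3,836,947.80 / $2,401,247.80 = 1.5979.
%ΔEBIT = DOL × %ΔSales = 1.5979 × -10.1% = -16.1%.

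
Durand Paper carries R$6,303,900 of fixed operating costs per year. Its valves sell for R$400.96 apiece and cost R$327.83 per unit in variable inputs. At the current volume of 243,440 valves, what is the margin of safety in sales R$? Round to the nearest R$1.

Each unit contributes R$400.96 − R$327.83 = R$73.13. Break-even units = R$6,303,900 ÷ R$73.13 = 86,201.29; break-even revenue = 86,201.29 × R$400.96 = R$34,563,267.39.
Actual sales revenue = 243,440 × R$400.96 = R$97,609,702.40.
Margin of safety = R$97,609,702.40 − R$34,563,267.39 = R$63,046,435.

R$63,046,435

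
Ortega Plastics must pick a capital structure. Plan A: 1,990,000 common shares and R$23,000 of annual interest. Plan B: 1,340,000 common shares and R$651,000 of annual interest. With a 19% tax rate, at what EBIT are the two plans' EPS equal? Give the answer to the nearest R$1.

R$1,945,646

Set EPS_A = EPS_B: (EBIT − R$23,000)(1 − 0.19) ÷ 1,990,000 = (EBIT − R$651,000)(1 − 0.19) ÷ 1,340,000.
Cancelling (1 − t) and cross-multiplying: 1,340,000·(EBIT − 23,000) = 1,990,000·(EBIT − 651,000).
Solving, EBIT = (651,000·1,990,000 − 23,000·1,340,000) / (1,990,000 − 1,340,000) = 1,264,670,000,000 / 650,000 = 1,945,646.15.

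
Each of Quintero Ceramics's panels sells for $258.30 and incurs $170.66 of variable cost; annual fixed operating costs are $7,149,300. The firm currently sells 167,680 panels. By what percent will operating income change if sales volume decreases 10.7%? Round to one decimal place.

-20.8%

At 167,680 units, contribution = 167,680 × $87.64 = $14,695,475.20.
Subtracting fixed costs: EBIT = $14,695,475.20 − $7,149,300 = $7,546,175.20.
DOL = contribution ÷ EBIT = $14,695,475.20 ÷ $7,546,175.20 = 1.9474.
So EBIT moves 1.9474 × (-10.7%) = -20.8%.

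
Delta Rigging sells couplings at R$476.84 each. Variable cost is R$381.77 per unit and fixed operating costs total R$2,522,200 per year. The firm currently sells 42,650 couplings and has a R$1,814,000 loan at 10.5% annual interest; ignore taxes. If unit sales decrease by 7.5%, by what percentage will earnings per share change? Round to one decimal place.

Contribution at this volume is 42,650 × R$95.07 = R$4,054,735.50.
Operating income = contribution − fixed costs = R$4,054,735.50 − R$2,522,200 = R$1,532,535.50.
Interest = R$190,470.00, so EBIT − I = R$1,342,065.50.
DCL = total CM / (EBIT − I) = R$4,054,735.50 / R$1,342,065.50 = 3.0213.
EPS therefore changes by 3.0213 × (-7.5%) = -22.7%.

-22.7%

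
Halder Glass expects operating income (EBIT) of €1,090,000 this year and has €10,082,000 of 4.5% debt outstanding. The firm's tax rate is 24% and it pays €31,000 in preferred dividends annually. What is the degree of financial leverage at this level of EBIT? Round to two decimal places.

1.83

Interest = €453,690.00.
Preferred dividends grossed up pre-tax: €31,000 / (1 − 0.24) = €40,789.47.
DFL = EBIT ÷ [EBIT − I − D_p/(1−t)] = €1,090,000 ÷ [€1,090,000 − €453,690.00 − €40,789.47] = €1,090,000 ÷ €595,520.53 = 1.8303.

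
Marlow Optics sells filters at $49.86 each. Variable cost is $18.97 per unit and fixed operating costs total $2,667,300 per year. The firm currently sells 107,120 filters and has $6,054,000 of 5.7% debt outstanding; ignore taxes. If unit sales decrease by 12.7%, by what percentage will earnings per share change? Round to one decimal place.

-141.7%

At 107,120 units, contribution = 107,120 × $30.89 = $3,308,936.80.
Subtracting fixed costs: EBIT = $3,308,936.80 − $2,667,300 = $641,636.80.
After interest of $345,078.00, pre-tax earnings = $296,558.80.
Degree of combined leverage = contribution ÷ (EBIT − I) = $3,308,936.80 ÷ $296,558.80 = 11.1578.
EPS therefore changes by 11.1578 × (-12.7%) = -141.7%.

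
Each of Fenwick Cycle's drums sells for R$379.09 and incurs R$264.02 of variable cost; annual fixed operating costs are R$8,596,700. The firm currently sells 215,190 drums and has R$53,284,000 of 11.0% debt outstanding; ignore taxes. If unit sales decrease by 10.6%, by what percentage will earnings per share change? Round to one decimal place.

Total contribution margin = 215,190 × R$115.07 = R$24,761,913.30.
Operating income = contribution − fixed costs = R$24,761,913.30 − R$8,596,700 = R$16,165,213.30.
After interest of R$5,861,240.00, pre-tax earnings = R$10,303,973.30.
Degree of combined leverage = contribution ÷ (EBIT − I) = R$24,761,913.30 ÷ R$10,303,973.30 = 2.4031.
%ΔEPS = DCL × %ΔSales = 2.4031 × -10.6% = -25.5%.

-25.5%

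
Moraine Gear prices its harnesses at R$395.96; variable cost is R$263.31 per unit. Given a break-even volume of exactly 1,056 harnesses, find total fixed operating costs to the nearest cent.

R$140,078.40

Contribution margin per unit = R$395.96 − R$263.31 = R$132.65.
Fixed costs = break-even units × CM = 1,056 × R$132.65 = R$140,078.40.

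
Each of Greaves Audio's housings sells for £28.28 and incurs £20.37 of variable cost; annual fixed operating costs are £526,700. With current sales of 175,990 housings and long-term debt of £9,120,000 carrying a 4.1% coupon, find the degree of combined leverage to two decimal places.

2.83

Total contribution margin = 175,990 × £7.91 = £1,392,080.90.
EBIT = £1,392,080.90 − £526,700 = £865,380.90. Interest = £373,920.00, so EBIT − I = £491,460.90.
DCL = contribution ÷ (EBIT − I) = £1,392,080.90 ÷ £491,460.90 = 2.8325.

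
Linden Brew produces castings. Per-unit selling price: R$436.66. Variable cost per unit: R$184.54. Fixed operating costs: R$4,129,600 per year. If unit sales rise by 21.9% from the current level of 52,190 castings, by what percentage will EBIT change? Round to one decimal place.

+31.9%

Contribution at this volume is 52,190 × R$252.12 = R$13,158,142.80.
EBIT = R$13,158,142.80 − R$4,129,600 = R$9,028,542.80.
So DOL = total CM / EBIT = R$13,158,142.80 / R$9,028,542.80 = 1.4574.
So EBIT moves 1.4574 × (+21.9%) = +31.9%.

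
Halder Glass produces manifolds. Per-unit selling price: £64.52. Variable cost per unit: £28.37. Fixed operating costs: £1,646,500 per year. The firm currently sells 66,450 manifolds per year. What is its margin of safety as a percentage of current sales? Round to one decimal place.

31.5%

Contribution margin per unit = £64.52 − £28.37 = £36.15. Break-even units = £1,646,500 ÷ £36.15 = 45,546.33; break-even revenue = 45,546.33 × £64.52 = £2,938,649.52.
Actual sales revenue = 66,450 × £64.52 = £4,287,354.00.
Margin of safety = (£4,287,354.00 − £2,938,649.52) ÷ £4,287,354.00 = 31.5%.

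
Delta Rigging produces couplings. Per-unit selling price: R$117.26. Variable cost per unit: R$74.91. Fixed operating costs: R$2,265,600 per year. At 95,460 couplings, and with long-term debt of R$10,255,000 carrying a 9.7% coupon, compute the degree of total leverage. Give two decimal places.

5.17

At 95,460 units, contribution = 95,460 × R$42.35 = R$4,042,731.00.
Operating income = contribution − fixed costs = R$4,042,731.00 − R$2,265,600 = R$1,777,131.00. Interest = R$994,735.00, so EBIT − I = R$782,396.00.
DCL = contribution ÷ (EBIT − I) = R$4,042,731.00 ÷ R$782,396.00 = 5.1671.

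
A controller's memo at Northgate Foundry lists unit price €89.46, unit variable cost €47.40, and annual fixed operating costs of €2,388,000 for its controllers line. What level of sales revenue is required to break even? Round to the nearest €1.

€5,079,184

CM per unit = €89.46 − €47.40 = €42.06; CM ratio = €42.06 / €89.46 = 0.4702.
Break-even revenue = fixed costs × price ÷ CM = €2,388,000 × €89.46 ÷ €42.06 = €5,079,184.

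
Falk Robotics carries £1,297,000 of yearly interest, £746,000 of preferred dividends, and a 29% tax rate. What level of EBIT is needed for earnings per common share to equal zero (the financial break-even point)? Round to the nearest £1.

Grossing the preferred dividend up to pre-tax terms: £746,000 / (1 − 0.29) = £1,050,704.23.
Financial break-even EBIT = interest + D_p ÷ (1 − t) = £1,297,000 + £1,050,704.23 = £2,347,704.23.

£2,347,704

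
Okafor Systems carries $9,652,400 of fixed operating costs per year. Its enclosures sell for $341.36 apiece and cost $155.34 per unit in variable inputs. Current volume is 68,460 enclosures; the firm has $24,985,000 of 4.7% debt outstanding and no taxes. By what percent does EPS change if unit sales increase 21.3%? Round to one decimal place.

Contribution at this volume is 68,460 × $186.02 = $12,734,929.20.
EBIT = $12,734,929.20 − $9,652,400 = $3,082,529.20.
After interest of $1,174,295.00, pre-tax earnings = $1,908,234.20.
Degree of combined leverage = contribution ÷ (EBIT − I) = $12,734,929.20 ÷ $1,908,234.20 = 6.6737.
EPS therefore changes by 6.6737 × (+21.3%) = +142.1%.

+142.1%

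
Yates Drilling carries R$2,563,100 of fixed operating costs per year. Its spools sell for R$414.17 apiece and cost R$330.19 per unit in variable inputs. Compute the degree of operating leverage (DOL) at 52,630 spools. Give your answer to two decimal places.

Contribution at this volume is 52,630 × R$83.98 = R$4,419,867.40.
Subtracting fixed costs: EBIT = R$4,419,867.40 − R$2,563,100 = R$1,856,767.40.
So DOL = total CM / EBIT = R$4,419,867.40 / R$1,856,767.40 = 2.3804.

2.38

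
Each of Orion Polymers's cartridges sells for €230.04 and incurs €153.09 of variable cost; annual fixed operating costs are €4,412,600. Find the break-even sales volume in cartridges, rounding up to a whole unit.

Unit CM = price − variable cost = €230.04 − €153.09 = €76.95.
Break-even Q = €4,412,600 / €76.95 = 57,343.73 → 57,344 cartridges.

57,344 cartridges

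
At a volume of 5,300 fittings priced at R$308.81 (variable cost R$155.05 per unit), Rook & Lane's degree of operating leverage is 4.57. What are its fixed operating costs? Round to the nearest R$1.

Contribution at this volume is 5,300 × R$153.76 = R$814,928.00.
DOL = contribution / EBIT, so EBIT = R$814,928.00 / 4.57 = R$178,321.23.
Fixed costs = CM − EBIT = R$814,928.00 − R$178,321.23 = R$636,607.

R$636,607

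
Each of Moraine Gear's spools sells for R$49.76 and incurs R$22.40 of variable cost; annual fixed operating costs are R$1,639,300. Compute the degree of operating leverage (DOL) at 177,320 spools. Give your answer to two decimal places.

1.51

At 177,320 units, contribution = 177,320 × R$27.36 = R$4,851,475.20.
Operating income = contribution − fixed costs = R$4,851,475.20 − R$1,639,300 = R$3,212,175.20.
So DOL = total CM / EBIT = R$4,851,475.20 / R$3,212,175.20 = 1.5103.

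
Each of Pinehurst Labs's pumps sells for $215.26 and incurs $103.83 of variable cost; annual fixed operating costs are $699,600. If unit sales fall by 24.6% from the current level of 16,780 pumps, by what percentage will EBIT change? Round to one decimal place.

-39.3%

Contribution at this volume is 16,780 × $111.43 = $1,869,795.40.
Subtracting fixed costs: EBIT = $1,869,795.40 − $699,600 = $1,170,195.40.
So DOL = total CM / EBIT = $1,869,795.40 / $1,170,195.40 = 1.5978.
%ΔEBIT = DOL × %ΔSales = 1.5978 × -24.6% = -39.3%.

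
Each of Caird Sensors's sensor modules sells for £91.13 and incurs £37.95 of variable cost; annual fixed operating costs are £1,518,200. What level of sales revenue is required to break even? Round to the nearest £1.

£2,601,609

Contribution margin per unit = £91.13 − £37.95 = £53.18, a CM ratio of £53.18 ÷ £91.13 = 0.5836.
Break-even sales = FC ÷ CM ratio = £1,518,200 × £91.13 / £53.18 = £2,601,609.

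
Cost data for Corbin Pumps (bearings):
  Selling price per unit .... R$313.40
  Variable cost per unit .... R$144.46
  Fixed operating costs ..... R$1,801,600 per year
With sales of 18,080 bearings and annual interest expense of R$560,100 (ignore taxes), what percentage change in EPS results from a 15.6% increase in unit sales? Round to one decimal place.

+68.8%

Contribution at this volume is 18,080 × R$168.94 = R$3,054,435.20.
Subtracting fixed costs: EBIT = R$3,054,435.20 − R$1,801,600 = R$1,252,835.20.
Interest = R$560,100.00, so EBIT − I = R$692,735.20.
DCL = total CM / (EBIT − I) = R$3,054,435.20 / R$692,735.20 = 4.4092.
EPS therefore changes by 4.4092 × (+15.6%) = +68.8%.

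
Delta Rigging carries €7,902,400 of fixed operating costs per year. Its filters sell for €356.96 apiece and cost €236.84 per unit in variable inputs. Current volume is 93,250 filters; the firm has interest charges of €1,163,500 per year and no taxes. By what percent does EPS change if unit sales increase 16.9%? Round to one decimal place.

Total contribution margin = 93,250 × €120.12 = €11,201,190.00.
Subtracting fixed costs: EBIT = €11,201,190.00 − €7,902,400 = €3,298,790.00.
After interest of €1,163,500.00, pre-tax earnings = €2,135,290.00.
DCL = total CM / (EBIT − I) = €11,201,190.00 / €2,135,290.00 = 5.2457.
EPS therefore changes by 5.2457 × (+16.9%) = +88.7%.

+88.7%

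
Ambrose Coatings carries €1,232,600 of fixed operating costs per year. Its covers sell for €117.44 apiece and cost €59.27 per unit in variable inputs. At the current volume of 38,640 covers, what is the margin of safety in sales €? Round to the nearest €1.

€2,049,373

Unit CM = price − variable cost = €117.44 − €59.27 = €58.17. Break-even units = €1,232,600 ÷ €58.17 = 21,189.62; break-even revenue = 21,189.62 × €117.44 = €2,488,508.58.
Current sales = 38,640 × €117.44 = €4,537,881.60.
Margin of safety = €4,537,881.60 − €2,488,508.58 = €2,049,373.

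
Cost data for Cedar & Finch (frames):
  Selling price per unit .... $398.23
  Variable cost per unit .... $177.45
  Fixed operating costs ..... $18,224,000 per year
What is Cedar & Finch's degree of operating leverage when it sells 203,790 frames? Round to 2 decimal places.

Total contribution margin = 203,790 × $220.78 = $44,992,756.20.
EBIT = $44,992,756.20 − $18,224,000 = $26,768,756.20.
So DOL = total CM / EBIT = $44,992,756.20 / $26,768,756.20 = 1.6808.

1.68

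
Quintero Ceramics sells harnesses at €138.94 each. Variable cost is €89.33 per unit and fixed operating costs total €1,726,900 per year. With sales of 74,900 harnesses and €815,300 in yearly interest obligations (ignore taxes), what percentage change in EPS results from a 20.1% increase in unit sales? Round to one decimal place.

Contribution at this volume is 74,900 × €49.61 = €3,715,789.00.
EBIT = €3,715,789.00 − €1,726,900 = €1,988,889.00.
After interest of €815,300.00, pre-tax earnings = €1,173,589.00.
DCL = total CM / (EBIT − I) = €3,715,789.00 / €1,173,589.00 = 3.1662.
EPS therefore changes by 3.1662 × (+20.1%) = +63.6%.

+63.6%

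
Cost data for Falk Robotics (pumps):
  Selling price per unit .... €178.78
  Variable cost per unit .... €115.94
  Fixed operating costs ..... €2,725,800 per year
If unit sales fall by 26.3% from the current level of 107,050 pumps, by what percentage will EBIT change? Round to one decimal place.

-44.2%

Total contribution margin = 107,050 × €62.84 = €6,727,022.00.
Operating income = contribution − fixed costs = €6,727,022.00 − €2,725,800 = €4,001,222.00.
Degree of operating leverage = €6,727,022.00 / €4,001,222.00 = 1.6812.
Operating income changes by 1.6812 × -26.3% = -44.2%.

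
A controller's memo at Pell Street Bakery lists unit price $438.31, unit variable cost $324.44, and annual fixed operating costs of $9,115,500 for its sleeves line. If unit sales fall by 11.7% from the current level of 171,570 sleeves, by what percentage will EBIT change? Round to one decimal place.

-21.9%

At 171,570 units, contribution = 171,570 × $113.87 = $19,536,675.90.
Operating income = contribution − fixed costs = $19,536,675.90 − $9,115,500 = $10,421,175.90.
DOL = contribution ÷ EBIT = $19,536,675.90 ÷ $10,421,175.90 = 1.8747.
So EBIT moves 1.8747 × (-11.7%) = -21.9%.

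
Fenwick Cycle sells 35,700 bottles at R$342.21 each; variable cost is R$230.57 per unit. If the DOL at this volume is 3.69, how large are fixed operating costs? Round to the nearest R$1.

Contribution at this volume is 35,700 × R$111.64 = R$3,985,548.00.
Since DOL = CM ÷ EBIT, EBIT = R$3,985,548.00 ÷ 3.69 = R$1,080,094.31.
Fixed costs = CM − EBIT = R$3,985,548.00 − R$1,080,094.31 = R$2,905,454.

R$2,905,454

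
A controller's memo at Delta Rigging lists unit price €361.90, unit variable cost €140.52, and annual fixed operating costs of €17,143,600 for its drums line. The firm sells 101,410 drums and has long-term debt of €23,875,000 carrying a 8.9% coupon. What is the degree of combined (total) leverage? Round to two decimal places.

At 101,410 units, contribution = 101,410 × €221.38 = €22,450,145.80.
EBIT = €22,450,145.80 − €17,143,600 = €5,306,545.80. Interest = €2,124,875.00, so EBIT − I = €3,181,670.80.
DCL = contribution ÷ (EBIT − I) = €22,450,145.80 ÷ €3,181,670.80 = 7.0561.

7.06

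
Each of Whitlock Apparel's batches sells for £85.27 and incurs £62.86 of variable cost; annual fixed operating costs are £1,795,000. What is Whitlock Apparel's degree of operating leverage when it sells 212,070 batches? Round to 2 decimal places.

1.61

At 212,070 units, contribution = 212,070 × £22.41 = £4,752,488.70.
Operating income = contribution − fixed costs = £4,752,488.70 − £1,795,000 = £2,957,488.70.
DOL = contribution ÷ EBIT = £4,752,488.70 ÷ £2,957,488.70 = 1.6069.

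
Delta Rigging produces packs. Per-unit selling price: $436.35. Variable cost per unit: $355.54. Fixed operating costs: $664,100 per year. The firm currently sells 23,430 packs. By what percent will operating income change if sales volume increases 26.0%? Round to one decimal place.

+40.0%

Contribution at this volume is 23,430 × $80.81 = $1,893,378.30.
Operating income = contribution − fixed costs = $1,893,378.30 − $664,100 = $1,229,278.30.
Degree of operating leverage = $1,893,378.30 / $1,229,278.30 = 1.5402.
%ΔEBIT = DOL × %ΔSales = 1.5402 × +26.0% = +40.0%.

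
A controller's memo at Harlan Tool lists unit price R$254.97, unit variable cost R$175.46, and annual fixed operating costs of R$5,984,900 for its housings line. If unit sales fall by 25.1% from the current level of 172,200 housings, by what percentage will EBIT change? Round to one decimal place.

-44.6%

Total contribution margin = 172,200 × R$79.51 = R$13,691,622.00.
Operating income = contribution − fixed costs = R$13,691,622.00 − R$5,984,900 = R$7,706,722.00.
DOL = contribution ÷ EBIT = R$13,691,622.00 ÷ R$7,706,722.00 = 1.7766.
%ΔEBIT = DOL × %ΔSales = 1.7766 × -25.1% = -44.6%.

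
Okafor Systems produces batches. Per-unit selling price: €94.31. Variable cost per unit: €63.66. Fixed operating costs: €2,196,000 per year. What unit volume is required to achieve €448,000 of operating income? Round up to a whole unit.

Each unit contributes €94.31 − €63.66 = €30.65.
Need Q such that Q × €30.65 − €2,196,000 = €448,000, i.e. Q = €2,644,000 / €30.65 = 86,264.27 → 86,265.

86,265 batches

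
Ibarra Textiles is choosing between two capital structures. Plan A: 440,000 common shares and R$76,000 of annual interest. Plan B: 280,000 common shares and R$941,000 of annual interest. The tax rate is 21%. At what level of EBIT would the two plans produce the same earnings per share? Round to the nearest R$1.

R$2,454,750

Set EPS_A = EPS_B: (EBIT − R$76,000)(1 − 0.21) ÷ 440,000 = (EBIT − R$941,000)(1 − 0.21) ÷ 280,000.
The (1 − t) factor cancels: (EBIT − 76,000) × 280,000 = (EBIT − 941,000) × 440,000.
EBIT × (440,000 − 280,000) = 941,000 × 440,000 − 76,000 × 280,000 = 392,760,000,000, so EBIT = 392,760,000,000 ÷ 160,000 = 2,454,750.00.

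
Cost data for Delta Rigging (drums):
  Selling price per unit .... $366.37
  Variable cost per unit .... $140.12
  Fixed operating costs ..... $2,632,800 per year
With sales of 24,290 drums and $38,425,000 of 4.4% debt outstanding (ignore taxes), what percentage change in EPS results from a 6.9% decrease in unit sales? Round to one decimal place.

-32.4%

Total contribution margin = 24,290 × $226.25 = $5,495,612.50.
EBIT = $5,495,612.50 − $2,632,800 = $2,862,812.50.
Interest = $1,690,700.00, so EBIT − I = $1,172,112.50.
DCL = total CM / (EBIT − I) = $5,495,612.50 / $1,172,112.50 = 4.6886.
EPS therefore changes by 4.6886 × (-6.9%) = -32.4%.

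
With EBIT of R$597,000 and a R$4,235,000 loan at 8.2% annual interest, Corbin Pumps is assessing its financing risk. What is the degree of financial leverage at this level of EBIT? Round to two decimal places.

Annual interest charges come to R$347,270.00.
Degree of financial leverage = EBIT / (EBIT − interest) = R$597,000 / R$249,730.00 = 2.3906.

2.39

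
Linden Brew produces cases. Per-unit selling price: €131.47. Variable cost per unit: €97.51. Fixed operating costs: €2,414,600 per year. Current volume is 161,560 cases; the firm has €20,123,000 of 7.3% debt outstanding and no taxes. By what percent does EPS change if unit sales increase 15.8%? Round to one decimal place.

+54.1%

At 161,560 units, contribution = 161,560 × €33.96 = €5,486,577.60.
Subtracting fixed costs: EBIT = €5,486,577.60 − €2,414,600 = €3,071,977.60.
After interest of €1,468,979.00, pre-tax earnings = €1,602,998.60.
DCL = total CM / (EBIT − I) = €5,486,577.60 / €1,602,998.60 = 3.4227.
%ΔEPS = DCL × %ΔSales = 3.4227 × +15.8% = +54.1%.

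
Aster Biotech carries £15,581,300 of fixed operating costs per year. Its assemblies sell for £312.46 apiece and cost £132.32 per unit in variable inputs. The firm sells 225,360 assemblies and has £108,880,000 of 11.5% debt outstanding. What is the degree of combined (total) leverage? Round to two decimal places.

3.25

Total contribution margin = 225,360 × £180.14 = £40,596,350.40.
Subtracting fixed costs: EBIT = £40,596,350.40 − £15,581,300 = £25,015,050.40. Interest = £12,521,200.00.
DOL = £40,596,350.40 ÷ £25,015,050.40 = 1.6229; DFL = £25,015,050.40 ÷ £12,493,850.40 = 2.0022.
Combined leverage = 1.6229 × 2.0022 = 3.2494.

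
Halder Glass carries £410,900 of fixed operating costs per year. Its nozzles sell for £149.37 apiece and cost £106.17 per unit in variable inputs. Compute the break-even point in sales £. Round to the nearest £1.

CM per unit = £149.37 − £106.17 = £43.20; CM ratio = £43.20 / £149.37 = 0.2892.
Break-even revenue = fixed costs × price ÷ CM = £410,900 × £149.37 ÷ £43.20 = £1,420,744.

£1,420,744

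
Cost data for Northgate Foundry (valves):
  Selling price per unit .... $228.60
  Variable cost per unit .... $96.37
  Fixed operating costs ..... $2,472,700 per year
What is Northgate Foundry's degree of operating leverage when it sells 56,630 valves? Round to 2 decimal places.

1.49

At 56,630 units, contribution = 56,630 × $132.23 = $7,488,184.90.
EBIT = $7,488,184.90 − $2,472,700 = $5,015,484.90.
So DOL = total CM / EBIT = $7,488,184.90 / $5,015,484.90 = 1.4930.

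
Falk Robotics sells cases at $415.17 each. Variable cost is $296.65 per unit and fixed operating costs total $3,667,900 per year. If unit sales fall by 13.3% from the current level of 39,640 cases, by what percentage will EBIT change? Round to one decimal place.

-60.7%

At 39,640 units, contribution = 39,640 × $118.52 = $4,698,132.80.
EBIT = $4,698,132.80 − $3,667,900 = $1,030,232.80.
Degree of operating leverage = $4,698,132.80 / $1,030,232.80 = 4.5603.
%ΔEBIT = DOL × %ΔSales = 4.5603 × -13.3% = -60.7%.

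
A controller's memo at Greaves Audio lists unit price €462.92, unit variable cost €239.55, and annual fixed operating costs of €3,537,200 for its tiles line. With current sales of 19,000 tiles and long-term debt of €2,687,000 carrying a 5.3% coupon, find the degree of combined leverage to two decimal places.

At 19,000 units, contribution = 19,000 × €223.37 = €4,244,030.00.
Subtracting fixed costs: EBIT = €4,244,030.00 − €3,537,200 = €706,830.00. Interest = €142,411.00.
DOL = €4,244,030.00 ÷ €706,830.00 = 6.0043; DFL = €706,830.00 ÷ €564,419.00 = 1.2523.
DCL = DOL × DFL = 6.0043 × 1.2523 = 7.5192.

7.52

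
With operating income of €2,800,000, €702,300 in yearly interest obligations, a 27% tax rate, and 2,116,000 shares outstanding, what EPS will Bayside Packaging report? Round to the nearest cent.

Interest = €702,300.00, so EBT = €2,800,000 − €702,300.00 = €2,097,700.00.
Net income = €2,097,700.00 × (1 − 0.27) = €1,531,321.00.
EPS = €1,531,321.00 ÷ 2,116,000 = €0.72.

€0.72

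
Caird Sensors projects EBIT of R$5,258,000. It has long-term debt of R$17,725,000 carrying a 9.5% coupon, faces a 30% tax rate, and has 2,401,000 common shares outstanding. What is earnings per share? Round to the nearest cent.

R$1.04

Pre-tax income = R$5,258,000 − R$1,683,875.00 = R$3,574,125.00.
Net income = R$3,574,125.00 × (1 − 0.30) = R$2,501,887.50.
EPS = R$2,501,887.50 ÷ 2,401,000 = R$1.04.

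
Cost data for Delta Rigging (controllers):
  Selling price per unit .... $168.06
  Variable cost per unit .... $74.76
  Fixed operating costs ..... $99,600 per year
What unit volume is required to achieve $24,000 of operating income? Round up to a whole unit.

1,325 controllers

Unit CM = price − variable cost = $168.06 − $74.76 = $93.30.
Units = (FC + target) / CM = ($99,600 + $24,000) / $93.30 = 1,324.76, so 1,325 controllers.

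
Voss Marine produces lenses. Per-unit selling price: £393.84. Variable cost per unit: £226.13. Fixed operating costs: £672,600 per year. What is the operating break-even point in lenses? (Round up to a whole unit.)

Each unit contributes £393.84 − £226.13 = £167.71.
Break-even Q = £672,600 / £167.71 = 4,010.49 → 4,011 lenses.

4,011 lenses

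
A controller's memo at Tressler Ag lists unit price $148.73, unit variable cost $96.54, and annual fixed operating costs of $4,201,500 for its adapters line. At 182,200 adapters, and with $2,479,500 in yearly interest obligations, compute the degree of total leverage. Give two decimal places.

3.36

Total contribution margin = 182,200 × $52.19 = $9,509,018.00.
Operating income = contribution − fixed costs = $9,509,018.00 − $4,201,500 = $5,307,518.00. Interest = $2,479,500.00, so EBIT − I = $2,828,018.00.
DCL = contribution ÷ (EBIT − I) = $9,509,018.00 ÷ $2,828,018.00 = 3.3624.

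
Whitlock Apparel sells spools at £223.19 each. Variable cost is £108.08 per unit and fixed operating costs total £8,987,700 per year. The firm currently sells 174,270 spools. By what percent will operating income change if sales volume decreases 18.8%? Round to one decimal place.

-34.1%

At 174,270 units, contribution = 174,270 × £115.11 = £20,060,219.70.
Operating income = contribution − fixed costs = £20,060,219.70 − £8,987,700 = £11,072,519.70.
So DOL = total CM / EBIT = £20,060,219.70 / £11,072,519.70 = 1.8117.
So EBIT moves 1.8117 × (-18.8%) = -34.1%.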